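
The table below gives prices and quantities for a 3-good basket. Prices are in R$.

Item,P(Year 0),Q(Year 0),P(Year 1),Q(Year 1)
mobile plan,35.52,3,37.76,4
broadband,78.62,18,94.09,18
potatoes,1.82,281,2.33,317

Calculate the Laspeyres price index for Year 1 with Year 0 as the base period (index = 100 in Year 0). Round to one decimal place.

121.1

Laspeyres price index uses base-period quantities as weights.
ΣP(Year 1)·Q(Year 0) = 37.76×3 + 94.09×18 + 2.33×281 = 113.28 + 1693.62 + 654.73 = 2461.63
ΣP(Year 0)·Q(Year 0) = 35.52×3 + 78.62×18 + 1.82×281 = 106.56 + 1415.16 + 511.42 = 2033.14
Index = 2461.63 / 2033.14 × 100 = 121.0753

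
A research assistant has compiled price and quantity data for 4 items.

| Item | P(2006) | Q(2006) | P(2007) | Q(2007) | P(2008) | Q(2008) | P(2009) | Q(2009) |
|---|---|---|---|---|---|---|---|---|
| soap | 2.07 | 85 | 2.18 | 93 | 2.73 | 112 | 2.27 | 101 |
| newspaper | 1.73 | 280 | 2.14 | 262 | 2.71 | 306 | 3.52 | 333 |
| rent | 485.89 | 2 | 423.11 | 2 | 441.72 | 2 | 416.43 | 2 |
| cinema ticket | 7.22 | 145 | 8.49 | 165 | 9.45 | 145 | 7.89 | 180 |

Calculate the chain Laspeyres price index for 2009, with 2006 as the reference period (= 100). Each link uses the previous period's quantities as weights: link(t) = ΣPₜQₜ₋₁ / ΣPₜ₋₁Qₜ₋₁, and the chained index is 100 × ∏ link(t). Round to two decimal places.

118.01

Link 2006→2007:
ΣP(2007)Q(2006) = 2.18×85 + 2.14×280 + 423.11×2 + 8.49×145 = 185.3 + 599.2 + 846.22 + 1231.05 = 2861.77
ΣP(2006)Q(2006) = 2.07×85 + 1.73×280 + 485.89×2 + 7.22×145 = 175.95 + 484.4 + 971.78 + 1046.9 = 2679.03
link = 2861.77/2679.03 = 1.068211
Link 2007→2008:
ΣP(2008)Q(2007) = 2.73×93 + 2.71×262 + 441.72×2 + 9.45×165 = 253.89 + 710.02 + 883.44 + 1559.25 = 3406.6
ΣP(2007)Q(2007) = 2.18×93 + 2.14×262 + 423.11×2 + 8.49×165 = 202.74 + 560.68 + 846.22 + 1400.85 = 3010.49
link = 3406.6/3010.49 = 1.131577
Link 2008→2009:
ΣP(2009)Q(2008) = 2.27×112 + 3.52×306 + 416.43×2 + 7.89×145 = 254.24 + 1077.12 + 832.86 + 1144.05 = 3308.27
ΣP(2008)Q(2008) = 2.73×112 + 2.71×306 + 441.72×2 + 9.45×145 = 305.76 + 829.26 + 883.44 + 1370.25 = 3388.71
link = 3308.27/3388.71 = 0.976262
Chained index = 100 × 1.068211 × 1.131577 × 0.976262 = 118.0070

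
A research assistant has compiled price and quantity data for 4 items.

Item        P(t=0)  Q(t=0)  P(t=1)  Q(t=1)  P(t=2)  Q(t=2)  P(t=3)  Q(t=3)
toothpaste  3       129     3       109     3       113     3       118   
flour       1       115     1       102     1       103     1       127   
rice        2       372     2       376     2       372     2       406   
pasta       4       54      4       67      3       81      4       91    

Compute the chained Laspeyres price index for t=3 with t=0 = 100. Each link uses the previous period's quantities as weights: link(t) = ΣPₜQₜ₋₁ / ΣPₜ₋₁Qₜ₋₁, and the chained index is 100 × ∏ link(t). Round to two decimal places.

100.78

Link t=0→t=1:
ΣP(t=1)Q(t=0) = 3×129 + 1×115 + 2×372 + 4×54 = 387 + 115 + 744 + 216 = 1462
ΣP(t=0)Q(t=0) = 3×129 + 1×115 + 2×372 + 4×54 = 387 + 115 + 744 + 216 = 1462
link = 1462/1462 = 1.000000
Link t=1→t=2:
ΣP(t=2)Q(t=1) = 3×109 + 1×102 + 2×376 + 3×67 = 327 + 102 + 752 + 201 = 1382
ΣP(t=1)Q(t=1) = 3×109 + 1×102 + 2×376 + 4×67 = 327 + 102 + 752 + 268 = 1449
link = 1382/1449 = 0.953761
Link t=2→t=3:
ΣP(t=3)Q(t=2) = 3×113 + 1×103 + 2×372 + 4×81 = 339 + 103 + 744 + 324 = 1510
ΣP(t=2)Q(t=2) = 3×113 + 1×103 + 2×372 + 3×81 = 339 + 103 + 744 + 243 = 1429
link = 1510/1429 = 1.056683
Chained index = 100 × 1.000000 × 0.953761 × 1.056683 = 100.7823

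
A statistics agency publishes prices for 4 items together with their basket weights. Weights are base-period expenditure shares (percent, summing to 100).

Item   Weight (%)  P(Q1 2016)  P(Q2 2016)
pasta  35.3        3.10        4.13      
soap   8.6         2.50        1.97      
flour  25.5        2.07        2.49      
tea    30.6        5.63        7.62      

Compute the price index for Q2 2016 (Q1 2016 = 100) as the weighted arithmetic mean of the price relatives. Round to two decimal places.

125.90

pasta: 35.3 × (4.13/3.10) = 35.3 × 1.332258 = 47.0287
soap: 8.6 × (1.97/2.50) = 8.6 × 0.788000 = 6.7768
flour: 25.5 × (2.49/2.07) = 25.5 × 1.202899 = 30.6739
tea: 30.6 × (7.62/5.63) = 30.6 × 1.353464 = 41.4160
Index = Σ wᵢ·(p₁ᵢ/p₀ᵢ) = 47.0287 + 6.7768 + 30.6739 + 41.4160 = 125.8954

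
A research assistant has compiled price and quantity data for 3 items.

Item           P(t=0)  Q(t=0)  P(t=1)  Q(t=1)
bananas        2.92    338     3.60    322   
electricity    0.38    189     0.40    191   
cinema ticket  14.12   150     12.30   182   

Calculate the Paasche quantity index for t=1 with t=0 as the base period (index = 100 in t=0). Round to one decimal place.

Paasche quantity index uses current-period prices as weights.
ΣP(t=1)·Q(t=1) = 3.60×322 + 0.40×191 + 12.30×182 = 1159.2 + 76.4 + 2238.6 = 3474.2
ΣP(t=1)·Q(t=0) = 3.60×338 + 0.40×189 + 12.30×150 = 1216.8 + 75.6 + 1845 = 3137.4
Index = 3474.2 / 3137.4 × 100 = 110.7350

110.7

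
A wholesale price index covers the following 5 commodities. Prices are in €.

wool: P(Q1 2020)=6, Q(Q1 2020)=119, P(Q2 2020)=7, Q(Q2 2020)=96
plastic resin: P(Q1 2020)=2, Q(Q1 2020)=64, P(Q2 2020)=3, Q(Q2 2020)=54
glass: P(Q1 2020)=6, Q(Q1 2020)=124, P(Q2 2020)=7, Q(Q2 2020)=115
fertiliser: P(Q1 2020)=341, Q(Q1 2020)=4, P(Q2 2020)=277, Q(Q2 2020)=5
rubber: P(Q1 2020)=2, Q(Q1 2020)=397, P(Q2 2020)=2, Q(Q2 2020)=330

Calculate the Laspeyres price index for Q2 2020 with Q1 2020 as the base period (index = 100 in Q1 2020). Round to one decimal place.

101.4

Laspeyres price index uses base-period quantities as weights.
ΣP(Q2 2020)·Q(Q1 2020) = 7×119 + 3×64 + 7×124 + 277×4 + 2×397 = 833 + 192 + 868 + 1108 + 794 = 3795
ΣP(Q1 2020)·Q(Q1 2020) = 6×119 + 2×64 + 6×124 + 341×4 + 2×397 = 714 + 128 + 744 + 1364 + 794 = 3744
Index = 3795 / 3744 × 100 = 101.3622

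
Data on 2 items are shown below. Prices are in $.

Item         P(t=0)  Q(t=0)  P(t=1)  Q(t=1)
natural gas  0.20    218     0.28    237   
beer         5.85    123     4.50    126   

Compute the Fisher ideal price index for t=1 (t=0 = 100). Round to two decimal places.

Laspeyres component (base-period weights):
ΣP(t=1)Q(t=0) = 0.28×218 + 4.50×123 = 61.04 + 553.5 = 614.54
ΣP(t=0)Q(t=0) = 0.20×218 + 5.85×123 = 43.6 + 719.55 = 763.15
L = 614.54 / 763.15 × 100 = 80.5268
Paasche component (current-period weights):
ΣP(t=1)Q(t=1) = 0.28×237 + 4.50×126 = 66.36 + 567 = 633.36
ΣP(t=0)Q(t=1) = 0.20×237 + 5.85×126 = 47.4 + 737.1 = 784.5
P = 633.36 / 784.5 × 100 = 80.7342
Fisher = √(L × P) = √(80.5268 × 80.7342) = 80.6304

80.63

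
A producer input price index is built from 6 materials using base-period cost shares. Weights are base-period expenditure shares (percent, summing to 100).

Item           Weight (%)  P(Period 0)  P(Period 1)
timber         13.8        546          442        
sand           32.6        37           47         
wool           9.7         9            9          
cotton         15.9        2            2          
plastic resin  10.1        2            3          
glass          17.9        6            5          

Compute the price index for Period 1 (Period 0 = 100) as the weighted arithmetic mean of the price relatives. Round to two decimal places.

timber: 13.8 × (442/546) = 13.8 × 0.809524 = 11.1714
sand: 32.6 × (47/37) = 32.6 × 1.270270 = 41.4108
wool: 9.7 × (9/9) = 9.7 × 1.000000 = 9.7000
cotton: 15.9 × (2/2) = 15.9 × 1.000000 = 15.9000
plastic resin: 10.1 × (3/2) = 10.1 × 1.500000 = 15.1500
glass: 17.9 × (5/6) = 17.9 × 0.833333 = 14.9167
Index = Σ wᵢ·(p₁ᵢ/p₀ᵢ) = 11.1714 + 41.4108 + 9.7000 + 15.9000 + 15.1500 + 14.9167 = 108.2489

108.25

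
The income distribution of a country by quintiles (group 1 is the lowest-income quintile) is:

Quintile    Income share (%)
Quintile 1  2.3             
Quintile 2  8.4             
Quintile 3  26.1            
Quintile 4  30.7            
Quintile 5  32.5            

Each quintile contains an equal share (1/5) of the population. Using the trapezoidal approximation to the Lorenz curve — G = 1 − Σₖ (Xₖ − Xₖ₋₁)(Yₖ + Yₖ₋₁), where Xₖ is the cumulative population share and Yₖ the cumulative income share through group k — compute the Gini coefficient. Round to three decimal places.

Cumulative income shares Yₖ: 0.0230, 0.1070, 0.3680, 0.6750, 1.0000
Σ (Xₖ−Xₖ₋₁)(Yₖ+Yₖ₋₁) = (1/5)(0.0230+0.0000) + (1/5)(0.1070+0.0230) + (1/5)(0.3680+0.1070) + (1/5)(0.6750+0.3680) + (1/5)(1.0000+0.6750)
  = 0.0046 + 0.0260 + 0.0950 + 0.2086 + 0.3350 = 0.6692
G = 1 − 0.6692 = 0.3308

0.331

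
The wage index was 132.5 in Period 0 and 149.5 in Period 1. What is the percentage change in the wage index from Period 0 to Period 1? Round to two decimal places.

12.83%

Change = (149.5 − 132.5) / 132.5 × 100
       = 17.0 / 132.5 × 100 = 12.8302%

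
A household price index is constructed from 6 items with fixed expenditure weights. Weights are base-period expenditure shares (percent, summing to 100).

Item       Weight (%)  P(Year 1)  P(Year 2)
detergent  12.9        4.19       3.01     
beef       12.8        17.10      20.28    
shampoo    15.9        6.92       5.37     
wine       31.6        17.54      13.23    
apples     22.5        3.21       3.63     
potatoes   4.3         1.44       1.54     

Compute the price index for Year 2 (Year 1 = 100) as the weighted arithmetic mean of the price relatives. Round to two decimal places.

90.66

detergent: 12.9 × (3.01/4.19) = 12.9 × 0.718377 = 9.2671
beef: 12.8 × (20.28/17.10) = 12.8 × 1.185965 = 15.1804
shampoo: 15.9 × (5.37/6.92) = 15.9 × 0.776012 = 12.3386
wine: 31.6 × (13.23/17.54) = 31.6 × 0.754276 = 23.8351
apples: 22.5 × (3.63/3.21) = 22.5 × 1.130841 = 25.4439
potatoes: 4.3 × (1.54/1.44) = 4.3 × 1.069444 = 4.5986
Index = Σ wᵢ·(p₁ᵢ/p₀ᵢ) = 9.2671 + 15.1804 + 12.3386 + 23.8351 + 25.4439 + 4.5986 = 90.6637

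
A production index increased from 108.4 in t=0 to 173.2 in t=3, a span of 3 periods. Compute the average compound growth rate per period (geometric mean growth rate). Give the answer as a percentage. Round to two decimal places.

Growth factor = (173.2/108.4)^(1/3) = (1.597786)^(1/3) = 1.169067
Growth rate = 1.169067 − 1 = 0.169067 = 16.9067%

16.91%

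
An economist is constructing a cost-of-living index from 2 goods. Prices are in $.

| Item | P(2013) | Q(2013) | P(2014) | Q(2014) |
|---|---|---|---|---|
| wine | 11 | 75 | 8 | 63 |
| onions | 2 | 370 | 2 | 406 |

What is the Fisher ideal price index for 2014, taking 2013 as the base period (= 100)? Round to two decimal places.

86.53

Laspeyres component (base-period weights):
ΣP(2014)Q(2013) = 8×75 + 2×370 = 600 + 740 = 1340
ΣP(2013)Q(2013) = 11×75 + 2×370 = 825 + 740 = 1565
L = 1340 / 1565 × 100 = 85.6230
Paasche component (current-period weights):
ΣP(2014)Q(2014) = 8×63 + 2×406 = 504 + 812 = 1316
ΣP(2013)Q(2014) = 11×63 + 2×406 = 693 + 812 = 1505
P = 1316 / 1505 × 100 = 87.4419
Fisher = √(L × P) = √(85.6230 × 87.4419) = 86.5277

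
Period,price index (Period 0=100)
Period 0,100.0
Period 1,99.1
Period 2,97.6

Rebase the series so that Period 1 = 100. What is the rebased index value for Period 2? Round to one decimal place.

Rebased(Period 2) = 97.6 / 99.1 × 100 = 98.4864

98.5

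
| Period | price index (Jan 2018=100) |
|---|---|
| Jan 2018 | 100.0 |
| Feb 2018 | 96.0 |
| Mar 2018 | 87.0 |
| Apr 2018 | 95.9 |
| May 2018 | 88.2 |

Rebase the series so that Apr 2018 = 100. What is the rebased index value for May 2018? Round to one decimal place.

Rebased(May 2018) = 88.2 / 95.9 × 100 = 91.9708

92.0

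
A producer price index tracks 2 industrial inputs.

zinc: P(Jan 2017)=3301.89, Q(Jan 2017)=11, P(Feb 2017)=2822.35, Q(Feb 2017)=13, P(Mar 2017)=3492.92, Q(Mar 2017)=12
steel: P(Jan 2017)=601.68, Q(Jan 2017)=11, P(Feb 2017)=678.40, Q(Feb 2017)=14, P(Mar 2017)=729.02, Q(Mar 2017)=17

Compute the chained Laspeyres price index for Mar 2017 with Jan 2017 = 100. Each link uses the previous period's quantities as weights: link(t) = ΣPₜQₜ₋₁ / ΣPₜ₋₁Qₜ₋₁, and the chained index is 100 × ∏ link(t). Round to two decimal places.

107.98

Link Jan 2017→Feb 2017:
ΣP(Feb 2017)Q(Jan 2017) = 2822.35×11 + 678.40×11 = 31045.85 + 7462.4 = 38508.25
ΣP(Jan 2017)Q(Jan 2017) = 3301.89×11 + 601.68×11 = 36320.79 + 6618.48 = 42939.27
link = 38508.25/42939.27 = 0.896807
Link Feb 2017→Mar 2017:
ΣP(Mar 2017)Q(Feb 2017) = 3492.92×13 + 729.02×14 = 45407.96 + 10206.28 = 55614.24
ΣP(Feb 2017)Q(Feb 2017) = 2822.35×13 + 678.40×14 = 36690.55 + 9497.6 = 46188.15
link = 55614.24/46188.15 = 1.204080
Chained index = 100 × 0.896807 × 1.204080 = 107.9828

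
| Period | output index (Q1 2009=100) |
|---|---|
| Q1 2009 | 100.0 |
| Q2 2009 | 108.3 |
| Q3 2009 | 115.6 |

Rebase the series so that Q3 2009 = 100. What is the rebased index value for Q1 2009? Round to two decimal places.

86.51

Rebased(Q1 2009) = 100.0 / 115.6 × 100 = 86.5052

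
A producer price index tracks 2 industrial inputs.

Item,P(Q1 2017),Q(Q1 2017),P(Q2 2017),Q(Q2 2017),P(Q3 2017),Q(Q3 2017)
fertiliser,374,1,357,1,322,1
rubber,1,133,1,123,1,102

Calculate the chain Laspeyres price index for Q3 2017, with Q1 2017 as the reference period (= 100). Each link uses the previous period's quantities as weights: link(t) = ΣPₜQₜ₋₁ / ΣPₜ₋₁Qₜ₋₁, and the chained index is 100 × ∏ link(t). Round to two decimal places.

Link Q1 2017→Q2 2017:
ΣP(Q2 2017)Q(Q1 2017) = 357×1 + 1×133 = 357 + 133 = 490
ΣP(Q1 2017)Q(Q1 2017) = 374×1 + 1×133 = 374 + 133 = 507
link = 490/507 = 0.966469
Link Q2 2017→Q3 2017:
ΣP(Q3 2017)Q(Q2 2017) = 322×1 + 1×123 = 322 + 123 = 445
ΣP(Q2 2017)Q(Q2 2017) = 357×1 + 1×123 = 357 + 123 = 480
link = 445/480 = 0.927083
Chained index = 100 × 0.966469 × 0.927083 = 89.5998

89.60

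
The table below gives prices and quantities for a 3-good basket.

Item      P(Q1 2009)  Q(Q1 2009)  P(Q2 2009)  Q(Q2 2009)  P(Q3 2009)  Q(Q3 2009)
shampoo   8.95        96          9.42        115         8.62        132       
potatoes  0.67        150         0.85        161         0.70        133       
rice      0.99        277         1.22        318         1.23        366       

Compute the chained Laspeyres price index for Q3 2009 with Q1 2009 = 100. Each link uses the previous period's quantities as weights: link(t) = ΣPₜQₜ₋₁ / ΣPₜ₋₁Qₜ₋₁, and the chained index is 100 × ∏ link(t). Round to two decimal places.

Link Q1 2009→Q2 2009:
ΣP(Q2 2009)Q(Q1 2009) = 9.42×96 + 0.85×150 + 1.22×277 = 904.32 + 127.5 + 337.94 = 1369.76
ΣP(Q1 2009)Q(Q1 2009) = 8.95×96 + 0.67×150 + 0.99×277 = 859.2 + 100.5 + 274.23 = 1233.93
link = 1369.76/1233.93 = 1.110079
Link Q2 2009→Q3 2009:
ΣP(Q3 2009)Q(Q2 2009) = 8.62×115 + 0.70×161 + 1.23×318 = 991.3 + 112.7 + 391.14 = 1495.14
ΣP(Q2 2009)Q(Q2 2009) = 9.42×115 + 0.85×161 + 1.22×318 = 1083.3 + 136.85 + 387.96 = 1608.11
link = 1495.14/1608.11 = 0.929750
Chained index = 100 × 1.110079 × 0.929750 = 103.2096

103.21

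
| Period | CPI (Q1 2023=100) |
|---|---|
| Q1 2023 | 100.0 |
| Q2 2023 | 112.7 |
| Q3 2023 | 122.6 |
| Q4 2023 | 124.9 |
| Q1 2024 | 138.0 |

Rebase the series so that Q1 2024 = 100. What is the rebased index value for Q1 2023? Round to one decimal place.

72.5

Rebased(Q1 2023) = 100.0 / 138.0 × 100 = 72.4638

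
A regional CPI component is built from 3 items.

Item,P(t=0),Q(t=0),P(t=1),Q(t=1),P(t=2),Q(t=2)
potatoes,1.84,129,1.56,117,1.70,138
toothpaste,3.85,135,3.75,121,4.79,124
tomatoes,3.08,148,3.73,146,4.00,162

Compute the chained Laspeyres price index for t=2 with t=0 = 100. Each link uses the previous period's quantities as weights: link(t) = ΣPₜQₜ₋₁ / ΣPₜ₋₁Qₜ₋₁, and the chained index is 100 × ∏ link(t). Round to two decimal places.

119.81

Link t=0→t=1:
ΣP(t=1)Q(t=0) = 1.56×129 + 3.75×135 + 3.73×148 = 201.24 + 506.25 + 552.04 = 1259.53
ΣP(t=0)Q(t=0) = 1.84×129 + 3.85×135 + 3.08×148 = 237.36 + 519.75 + 455.84 = 1212.95
link = 1259.53/1212.95 = 1.038402
Link t=1→t=2:
ΣP(t=2)Q(t=1) = 1.70×117 + 4.79×121 + 4.00×146 = 198.9 + 579.59 + 584 = 1362.49
ΣP(t=1)Q(t=1) = 1.56×117 + 3.75×121 + 3.73×146 = 182.52 + 453.75 + 544.58 = 1180.85
link = 1362.49/1180.85 = 1.153821
Chained index = 100 × 1.038402 × 1.153821 = 119.8131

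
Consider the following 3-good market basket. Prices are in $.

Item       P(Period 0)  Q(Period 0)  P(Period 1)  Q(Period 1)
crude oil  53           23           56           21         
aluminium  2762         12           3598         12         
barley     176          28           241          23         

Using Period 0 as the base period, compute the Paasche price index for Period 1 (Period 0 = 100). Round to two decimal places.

130.26

Paasche price index uses current-period quantities as weights.
ΣP(Period 1)·Q(Period 1) = 56×21 + 3598×12 + 241×23 = 1176 + 43176 + 5543 = 49895
ΣP(Period 0)·Q(Period 1) = 53×21 + 2762×12 + 176×23 = 1113 + 33144 + 4048 = 38305
Index = 49895 / 38305 × 100 = 130.2571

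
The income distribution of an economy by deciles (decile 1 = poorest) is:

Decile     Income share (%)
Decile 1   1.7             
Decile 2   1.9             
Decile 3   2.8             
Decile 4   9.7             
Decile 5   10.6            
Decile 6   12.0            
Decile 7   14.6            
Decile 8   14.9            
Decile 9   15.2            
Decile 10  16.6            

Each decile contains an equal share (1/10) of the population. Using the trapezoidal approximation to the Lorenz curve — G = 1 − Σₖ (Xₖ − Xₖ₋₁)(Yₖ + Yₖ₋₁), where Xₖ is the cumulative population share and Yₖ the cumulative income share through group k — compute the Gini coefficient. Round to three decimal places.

0.304

Cumulative income shares Yₖ: 0.0170, 0.0360, 0.0640, 0.1610, 0.2670, 0.3870, 0.5330, 0.6820, 0.8340, 1.0000
Σ (Xₖ−Xₖ₋₁)(Yₖ+Yₖ₋₁) = (1/10)(0.0170+0.0000) + (1/10)(0.0360+0.0170) + (1/10)(0.0640+0.0360) + (1/10)(0.1610+0.0640) + (1/10)(0.2670+0.1610) + (1/10)(0.3870+0.2670) + (1/10)(0.5330+0.3870) + (1/10)(0.6820+0.5330) + (1/10)(0.8340+0.6820) + (1/10)(1.0000+0.8340)
  = 0.0017 + 0.0053 + 0.0100 + 0.0225 + 0.0428 + 0.0654 + 0.0920 + 0.1215 + 0.1516 + 0.1834 = 0.6962
G = 1 − 0.6962 = 0.3038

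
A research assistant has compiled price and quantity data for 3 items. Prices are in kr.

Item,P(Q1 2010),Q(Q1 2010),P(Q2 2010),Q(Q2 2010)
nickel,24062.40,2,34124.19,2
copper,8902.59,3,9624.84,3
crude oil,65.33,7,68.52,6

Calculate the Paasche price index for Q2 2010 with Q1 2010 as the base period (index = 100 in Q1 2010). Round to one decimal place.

Paasche price index uses current-period quantities as weights.
ΣP(Q2 2010)·Q(Q2 2010) = 34124.19×2 + 9624.84×3 + 68.52×6 = 68248.38 + 28874.52 + 411.12 = 97534.02
ΣP(Q1 2010)·Q(Q2 2010) = 24062.40×2 + 8902.59×3 + 65.33×6 = 48124.8 + 26707.77 + 391.98 = 75224.55
Index = 97534.02 / 75224.55 × 100 = 129.6572

129.7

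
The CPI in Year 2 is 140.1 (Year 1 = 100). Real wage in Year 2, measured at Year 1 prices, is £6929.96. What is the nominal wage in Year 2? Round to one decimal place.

9708.9

Nominal = Real × (Index/100) = 6929.96 × (140.1/100)
        = 6929.96 × 1.401 = 9708.8740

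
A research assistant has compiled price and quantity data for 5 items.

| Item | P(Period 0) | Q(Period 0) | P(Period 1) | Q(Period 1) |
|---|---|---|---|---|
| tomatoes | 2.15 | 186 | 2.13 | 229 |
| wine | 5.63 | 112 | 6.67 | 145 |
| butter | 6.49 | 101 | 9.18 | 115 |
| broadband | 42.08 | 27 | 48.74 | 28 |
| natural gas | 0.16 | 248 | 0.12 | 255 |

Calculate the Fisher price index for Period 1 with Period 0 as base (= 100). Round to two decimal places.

Laspeyres component (base-period weights):
ΣP(Period 1)Q(Period 0) = 2.13×186 + 6.67×112 + 9.18×101 + 48.74×27 + 0.12×248 = 396.18 + 747.04 + 927.18 + 1315.98 + 29.76 = 3416.14
ΣP(Period 0)Q(Period 0) = 2.15×186 + 5.63×112 + 6.49×101 + 42.08×27 + 0.16×248 = 399.9 + 630.56 + 655.49 + 1136.16 + 39.68 = 2861.79
L = 3416.14 / 2861.79 × 100 = 119.3707
Paasche component (current-period weights):
ΣP(Period 1)Q(Period 1) = 2.13×229 + 6.67×145 + 9.18×115 + 48.74×28 + 0.12×255 = 487.77 + 967.15 + 1055.7 + 1364.72 + 30.6 = 3905.94
ΣP(Period 0)Q(Period 1) = 2.15×229 + 5.63×145 + 6.49×115 + 42.08×28 + 0.16×255 = 492.35 + 816.35 + 746.35 + 1178.24 + 40.8 = 3274.09
P = 3905.94 / 3274.09 × 100 = 119.2985
Fisher = √(L × P) = √(119.3707 × 119.2985) = 119.3346

119.33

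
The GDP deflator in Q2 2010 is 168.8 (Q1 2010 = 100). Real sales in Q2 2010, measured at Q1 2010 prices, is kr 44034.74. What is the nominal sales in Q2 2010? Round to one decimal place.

74330.6

Nominal = Real × (Index/100) = 44034.74 × (168.8/100)
        = 44034.74 × 1.688 = 74330.6411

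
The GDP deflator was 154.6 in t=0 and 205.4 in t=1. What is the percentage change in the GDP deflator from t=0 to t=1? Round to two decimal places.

Change = (205.4 − 154.6) / 154.6 × 100
       = 50.8 / 154.6 × 100 = 32.8590%

32.86%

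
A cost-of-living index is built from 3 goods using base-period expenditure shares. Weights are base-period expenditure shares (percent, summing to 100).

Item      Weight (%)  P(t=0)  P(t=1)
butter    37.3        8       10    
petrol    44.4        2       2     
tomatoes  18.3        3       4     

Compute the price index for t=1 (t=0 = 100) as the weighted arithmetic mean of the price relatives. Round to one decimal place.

butter: 37.3 × (10/8) = 37.3 × 1.250000 = 46.6250
petrol: 44.4 × (2/2) = 44.4 × 1.000000 = 44.4000
tomatoes: 18.3 × (4/3) = 18.3 × 1.333333 = 24.4000
Index = Σ wᵢ·(p₁ᵢ/p₀ᵢ) = 46.6250 + 44.4000 + 24.4000 = 115.4250

115.4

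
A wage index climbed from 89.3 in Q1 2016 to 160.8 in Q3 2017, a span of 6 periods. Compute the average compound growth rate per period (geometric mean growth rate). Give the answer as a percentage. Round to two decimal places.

10.30%

Growth factor = (160.8/89.3)^(1/6) = (1.800672)^(1/6) = 1.102992
Growth rate = 1.102992 − 1 = 0.102992 = 10.2992%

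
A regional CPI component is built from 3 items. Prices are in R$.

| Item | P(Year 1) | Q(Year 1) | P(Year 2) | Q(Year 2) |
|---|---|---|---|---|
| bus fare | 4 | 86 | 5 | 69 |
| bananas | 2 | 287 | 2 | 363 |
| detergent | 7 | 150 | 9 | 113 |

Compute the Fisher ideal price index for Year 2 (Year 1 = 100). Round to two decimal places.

118.02

Laspeyres component (base-period weights):
ΣP(Year 2)Q(Year 1) = 5×86 + 2×287 + 9×150 = 430 + 574 + 1350 = 2354
ΣP(Year 1)Q(Year 1) = 4×86 + 2×287 + 7×150 = 344 + 574 + 1050 = 1968
L = 2354 / 1968 × 100 = 119.6138
Paasche component (current-period weights):
ΣP(Year 2)Q(Year 2) = 5×69 + 2×363 + 9×113 = 345 + 726 + 1017 = 2088
ΣP(Year 1)Q(Year 2) = 4×69 + 2×363 + 7×113 = 276 + 726 + 791 = 1793
P = 2088 / 1793 × 100 = 116.4529
Fisher = √(L × P) = √(119.6138 × 116.4529) = 118.0228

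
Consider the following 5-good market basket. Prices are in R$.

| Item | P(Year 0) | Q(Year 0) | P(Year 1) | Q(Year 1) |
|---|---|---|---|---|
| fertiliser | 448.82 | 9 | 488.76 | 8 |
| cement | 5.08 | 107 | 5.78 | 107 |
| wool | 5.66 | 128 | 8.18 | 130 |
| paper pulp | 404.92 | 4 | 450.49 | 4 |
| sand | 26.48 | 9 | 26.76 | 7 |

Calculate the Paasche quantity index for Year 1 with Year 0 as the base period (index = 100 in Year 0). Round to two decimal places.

93.51

Paasche quantity index uses current-period prices as weights.
ΣP(Year 1)·Q(Year 1) = 488.76×8 + 5.78×107 + 8.18×130 + 450.49×4 + 26.76×7 = 3910.08 + 618.46 + 1063.4 + 1801.96 + 187.32 = 7581.22
ΣP(Year 1)·Q(Year 0) = 488.76×9 + 5.78×107 + 8.18×128 + 450.49×4 + 26.76×9 = 4398.84 + 618.46 + 1047.04 + 1801.96 + 240.84 = 8107.14
Index = 7581.22 / 8107.14 × 100 = 93.5129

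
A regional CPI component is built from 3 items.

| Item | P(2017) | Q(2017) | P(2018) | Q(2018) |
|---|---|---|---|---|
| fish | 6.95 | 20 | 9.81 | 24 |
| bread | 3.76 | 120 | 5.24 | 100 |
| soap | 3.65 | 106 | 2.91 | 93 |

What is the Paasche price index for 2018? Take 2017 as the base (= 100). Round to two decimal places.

116.75

Paasche price index uses current-period quantities as weights.
ΣP(2018)·Q(2018) = 9.81×24 + 5.24×100 + 2.91×93 = 235.44 + 524 + 270.63 = 1030.07
ΣP(2017)·Q(2018) = 6.95×24 + 3.76×100 + 3.65×93 = 166.8 + 376 + 339.45 = 882.25
Index = 1030.07 / 882.25 × 100 = 116.7549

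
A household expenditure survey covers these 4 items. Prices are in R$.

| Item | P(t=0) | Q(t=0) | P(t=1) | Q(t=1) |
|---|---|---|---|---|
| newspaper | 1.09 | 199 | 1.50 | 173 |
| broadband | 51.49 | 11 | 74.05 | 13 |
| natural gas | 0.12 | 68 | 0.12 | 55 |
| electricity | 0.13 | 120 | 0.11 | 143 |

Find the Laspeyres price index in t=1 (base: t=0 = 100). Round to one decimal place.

140.6

Laspeyres price index uses base-period quantities as weights.
ΣP(t=1)·Q(t=0) = 1.50×199 + 74.05×11 + 0.12×68 + 0.11×120 = 298.5 + 814.55 + 8.16 + 13.2 = 1134.41
ΣP(t=0)·Q(t=0) = 1.09×199 + 51.49×11 + 0.12×68 + 0.13×120 = 216.91 + 566.39 + 8.16 + 15.6 = 807.06
Index = 1134.41 / 807.06 × 100 = 140.5608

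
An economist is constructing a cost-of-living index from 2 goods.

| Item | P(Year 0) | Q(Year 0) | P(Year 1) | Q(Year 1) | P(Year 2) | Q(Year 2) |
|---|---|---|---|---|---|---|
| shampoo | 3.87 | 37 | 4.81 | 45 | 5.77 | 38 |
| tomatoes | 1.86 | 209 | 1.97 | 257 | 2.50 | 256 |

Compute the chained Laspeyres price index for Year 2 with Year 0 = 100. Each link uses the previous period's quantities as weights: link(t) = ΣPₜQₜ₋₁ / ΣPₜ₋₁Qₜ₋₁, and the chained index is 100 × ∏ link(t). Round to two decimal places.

Link Year 0→Year 1:
ΣP(Year 1)Q(Year 0) = 4.81×37 + 1.97×209 = 177.97 + 411.73 = 589.7
ΣP(Year 0)Q(Year 0) = 3.87×37 + 1.86×209 = 143.19 + 388.74 = 531.93
link = 589.7/531.93 = 1.108605
Link Year 1→Year 2:
ΣP(Year 2)Q(Year 1) = 5.77×45 + 2.50×257 = 259.65 + 642.5 = 902.15
ΣP(Year 1)Q(Year 1) = 4.81×45 + 1.97×257 = 216.45 + 506.29 = 722.74
link = 902.15/722.74 = 1.248236
Chained index = 100 × 1.108605 × 1.248236 = 138.3800

138.38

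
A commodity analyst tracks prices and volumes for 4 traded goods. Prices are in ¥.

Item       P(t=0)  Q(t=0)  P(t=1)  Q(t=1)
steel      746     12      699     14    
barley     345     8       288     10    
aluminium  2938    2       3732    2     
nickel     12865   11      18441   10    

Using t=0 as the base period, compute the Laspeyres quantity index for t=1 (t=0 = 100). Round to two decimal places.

93.29

Laspeyres quantity index uses base-period prices as weights.
ΣP(t=0)·Q(t=1) = 746×14 + 345×10 + 2938×2 + 12865×10 = 10444 + 3450 + 5876 + 128650 = 148420
ΣP(t=0)·Q(t=0) = 746×12 + 345×8 + 2938×2 + 12865×11 = 8952 + 2760 + 5876 + 141515 = 159103
Index = 148420 / 159103 × 100 = 93.2855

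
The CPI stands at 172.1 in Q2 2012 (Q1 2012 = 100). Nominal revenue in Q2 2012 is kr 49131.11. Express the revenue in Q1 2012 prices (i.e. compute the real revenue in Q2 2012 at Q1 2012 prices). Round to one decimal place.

28548.0

Real = Nominal ÷ (Index/100) = 49131.11 ÷ (172.1/100)
     = 49131.11 ÷ 1.721 = 28548.0012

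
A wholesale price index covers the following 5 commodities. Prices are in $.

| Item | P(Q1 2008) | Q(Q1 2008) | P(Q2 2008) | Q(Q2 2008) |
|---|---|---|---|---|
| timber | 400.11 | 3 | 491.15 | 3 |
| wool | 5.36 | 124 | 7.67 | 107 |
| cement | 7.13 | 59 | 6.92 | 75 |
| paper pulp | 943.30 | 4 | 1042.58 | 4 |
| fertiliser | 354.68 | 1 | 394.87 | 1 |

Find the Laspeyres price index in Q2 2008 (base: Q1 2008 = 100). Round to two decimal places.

Laspeyres price index uses base-period quantities as weights.
ΣP(Q2 2008)·Q(Q1 2008) = 491.15×3 + 7.67×124 + 6.92×59 + 1042.58×4 + 394.87×1 = 1473.45 + 951.08 + 408.28 + 4170.32 + 394.87 = 7398
ΣP(Q1 2008)·Q(Q1 2008) = 400.11×3 + 5.36×124 + 7.13×59 + 943.30×4 + 354.68×1 = 1200.33 + 664.64 + 420.67 + 3773.2 + 354.68 = 6413.52
Index = 7398 / 6413.52 × 100 = 115.3501

115.35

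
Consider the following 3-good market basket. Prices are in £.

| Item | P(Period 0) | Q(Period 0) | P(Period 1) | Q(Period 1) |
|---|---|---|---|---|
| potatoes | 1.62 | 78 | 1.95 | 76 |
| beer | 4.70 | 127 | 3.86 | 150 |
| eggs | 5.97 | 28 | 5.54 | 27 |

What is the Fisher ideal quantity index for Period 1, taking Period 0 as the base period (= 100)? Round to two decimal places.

110.53

Laspeyres component (base-period weights):
ΣP(Period 0)Q(Period 1) = 1.62×76 + 4.70×150 + 5.97×27 = 123.12 + 705 + 161.19 = 989.31
ΣP(Period 0)Q(Period 0) = 1.62×78 + 4.70×127 + 5.97×28 = 126.36 + 596.9 + 167.16 = 890.42
L = 989.31 / 890.42 × 100 = 111.1060
Paasche component (current-period weights):
ΣP(Period 1)Q(Period 1) = 1.95×76 + 3.86×150 + 5.54×27 = 148.2 + 579 + 149.58 = 876.78
ΣP(Period 1)Q(Period 0) = 1.95×78 + 3.86×127 + 5.54×28 = 152.1 + 490.22 + 155.12 = 797.44
P = 876.78 / 797.44 × 100 = 109.9493
Fisher = √(L × P) = √(111.1060 × 109.9493) = 110.5262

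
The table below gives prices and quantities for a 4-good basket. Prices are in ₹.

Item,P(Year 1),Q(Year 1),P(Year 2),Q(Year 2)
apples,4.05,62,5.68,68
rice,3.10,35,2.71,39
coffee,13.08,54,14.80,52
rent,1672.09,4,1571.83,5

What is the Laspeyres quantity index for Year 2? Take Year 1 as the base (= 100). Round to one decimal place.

121.7

Laspeyres quantity index uses base-period prices as weights.
ΣP(Year 1)·Q(Year 2) = 4.05×68 + 3.10×39 + 13.08×52 + 1672.09×5 = 275.4 + 120.9 + 680.16 + 8360.45 = 9436.91
ΣP(Year 1)·Q(Year 1) = 4.05×62 + 3.10×35 + 13.08×54 + 1672.09×4 = 251.1 + 108.5 + 706.32 + 6688.36 = 7754.28
Index = 9436.91 / 7754.28 × 100 = 121.6994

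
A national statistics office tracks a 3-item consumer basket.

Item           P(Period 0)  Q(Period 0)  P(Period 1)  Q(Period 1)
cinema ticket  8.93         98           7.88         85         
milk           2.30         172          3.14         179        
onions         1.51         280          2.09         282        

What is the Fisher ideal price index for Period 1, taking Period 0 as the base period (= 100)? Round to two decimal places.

113.05

Laspeyres component (base-period weights):
ΣP(Period 1)Q(Period 0) = 7.88×98 + 3.14×172 + 2.09×280 = 772.24 + 540.08 + 585.2 = 1897.52
ΣP(Period 0)Q(Period 0) = 8.93×98 + 2.30×172 + 1.51×280 = 875.14 + 395.6 + 422.8 = 1693.54
L = 1897.52 / 1693.54 × 100 = 112.0446
Paasche component (current-period weights):
ΣP(Period 1)Q(Period 1) = 7.88×85 + 3.14×179 + 2.09×282 = 669.8 + 562.06 + 589.38 = 1821.24
ΣP(Period 0)Q(Period 1) = 8.93×85 + 2.30×179 + 1.51×282 = 759.05 + 411.7 + 425.82 = 1596.57
P = 1821.24 / 1596.57 × 100 = 114.0720
Fisher = √(L × P) = √(112.0446 × 114.0720) = 113.0538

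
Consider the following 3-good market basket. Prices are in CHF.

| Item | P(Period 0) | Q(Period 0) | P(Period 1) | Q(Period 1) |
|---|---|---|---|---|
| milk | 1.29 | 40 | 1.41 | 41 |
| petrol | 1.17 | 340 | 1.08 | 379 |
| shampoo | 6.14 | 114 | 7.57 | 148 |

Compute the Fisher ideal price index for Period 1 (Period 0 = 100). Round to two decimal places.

Laspeyres component (base-period weights):
ΣP(Period 1)Q(Period 0) = 1.41×40 + 1.08×340 + 7.57×114 = 56.4 + 367.2 + 862.98 = 1286.58
ΣP(Period 0)Q(Period 0) = 1.29×40 + 1.17×340 + 6.14×114 = 51.6 + 397.8 + 699.96 = 1149.36
L = 1286.58 / 1149.36 × 100 = 111.9388
Paasche component (current-period weights):
ΣP(Period 1)Q(Period 1) = 1.41×41 + 1.08×379 + 7.57×148 = 57.81 + 409.32 + 1120.36 = 1587.49
ΣP(Period 0)Q(Period 1) = 1.29×41 + 1.17×379 + 6.14×148 = 52.89 + 443.43 + 908.72 = 1405.04
P = 1587.49 / 1405.04 × 100 = 112.9854
Fisher = √(L × P) = √(111.9388 × 112.9854) = 112.4609

112.46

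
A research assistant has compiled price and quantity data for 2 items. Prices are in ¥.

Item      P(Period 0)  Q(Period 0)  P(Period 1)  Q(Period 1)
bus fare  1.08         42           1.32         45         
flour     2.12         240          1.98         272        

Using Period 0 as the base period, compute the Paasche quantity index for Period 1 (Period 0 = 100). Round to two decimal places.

Paasche quantity index uses current-period prices as weights.
ΣP(Period 1)·Q(Period 1) = 1.32×45 + 1.98×272 = 59.4 + 538.56 = 597.96
ΣP(Period 1)·Q(Period 0) = 1.32×42 + 1.98×240 = 55.44 + 475.2 = 530.64
Index = 597.96 / 530.64 × 100 = 112.6866

112.69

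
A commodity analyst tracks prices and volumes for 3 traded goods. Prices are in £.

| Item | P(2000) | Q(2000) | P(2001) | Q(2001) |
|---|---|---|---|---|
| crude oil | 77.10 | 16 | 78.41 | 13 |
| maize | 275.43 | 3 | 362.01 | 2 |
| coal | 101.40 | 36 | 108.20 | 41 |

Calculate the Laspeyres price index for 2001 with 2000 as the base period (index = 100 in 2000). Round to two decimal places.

Laspeyres price index uses base-period quantities as weights.
ΣP(2001)·Q(2000) = 78.41×16 + 362.01×3 + 108.20×36 = 1254.56 + 1086.03 + 3895.2 = 6235.79
ΣP(2000)·Q(2000) = 77.10×16 + 275.43×3 + 101.40×36 = 1233.6 + 826.29 + 3650.4 = 5710.29
Index = 6235.79 / 5710.29 × 100 = 109.2027

109.20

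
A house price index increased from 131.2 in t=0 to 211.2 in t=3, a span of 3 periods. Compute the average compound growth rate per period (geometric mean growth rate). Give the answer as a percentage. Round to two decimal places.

Growth factor = (211.2/131.2)^(1/3) = (1.609756)^(1/3) = 1.171980
Growth rate = 1.171980 − 1 = 0.171980 = 17.1980%

17.20%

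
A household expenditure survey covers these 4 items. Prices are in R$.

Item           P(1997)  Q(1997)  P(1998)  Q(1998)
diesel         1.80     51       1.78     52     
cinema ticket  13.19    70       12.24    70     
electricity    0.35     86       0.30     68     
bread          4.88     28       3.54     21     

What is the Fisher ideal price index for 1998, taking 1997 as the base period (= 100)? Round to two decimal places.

Laspeyres component (base-period weights):
ΣP(1998)Q(1997) = 1.78×51 + 12.24×70 + 0.30×86 + 3.54×28 = 90.78 + 856.8 + 25.8 + 99.12 = 1072.5
ΣP(1997)Q(1997) = 1.80×51 + 13.19×70 + 0.35×86 + 4.88×28 = 91.8 + 923.3 + 30.1 + 136.64 = 1181.84
L = 1072.5 / 1181.84 × 100 = 90.7483
Paasche component (current-period weights):
ΣP(1998)Q(1998) = 1.78×52 + 12.24×70 + 0.30×68 + 3.54×21 = 92.56 + 856.8 + 20.4 + 74.34 = 1044.1
ΣP(1997)Q(1998) = 1.80×52 + 13.19×70 + 0.35×68 + 4.88×21 = 93.6 + 923.3 + 23.8 + 102.48 = 1143.18
P = 1044.1 / 1143.18 × 100 = 91.3329
Fisher = √(L × P) = √(90.7483 × 91.3329) = 91.0402

91.04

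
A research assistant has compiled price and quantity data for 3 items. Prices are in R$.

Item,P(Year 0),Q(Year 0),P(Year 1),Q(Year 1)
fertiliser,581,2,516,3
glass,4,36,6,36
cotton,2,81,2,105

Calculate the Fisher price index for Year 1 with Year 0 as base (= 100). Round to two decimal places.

95.09

Laspeyres component (base-period weights):
ΣP(Year 1)Q(Year 0) = 516×2 + 6×36 + 2×81 = 1032 + 216 + 162 = 1410
ΣP(Year 0)Q(Year 0) = 581×2 + 4×36 + 2×81 = 1162 + 144 + 162 = 1468
L = 1410 / 1468 × 100 = 96.0490
Paasche component (current-period weights):
ΣP(Year 1)Q(Year 1) = 516×3 + 6×36 + 2×105 = 1548 + 216 + 210 = 1974
ΣP(Year 0)Q(Year 1) = 581×3 + 4×36 + 2×105 = 1743 + 144 + 210 = 2097
P = 1974 / 2097 × 100 = 94.1345
Fisher = √(L × P) = √(96.0490 × 94.1345) = 95.0869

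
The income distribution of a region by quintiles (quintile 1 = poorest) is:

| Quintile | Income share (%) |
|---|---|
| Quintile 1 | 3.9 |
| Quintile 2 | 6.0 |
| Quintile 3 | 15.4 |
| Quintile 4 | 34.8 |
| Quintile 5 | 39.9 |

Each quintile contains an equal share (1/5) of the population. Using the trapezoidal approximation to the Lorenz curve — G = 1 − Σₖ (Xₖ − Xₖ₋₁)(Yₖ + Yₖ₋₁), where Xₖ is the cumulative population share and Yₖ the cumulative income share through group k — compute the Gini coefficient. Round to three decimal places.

Cumulative income shares Yₖ: 0.0390, 0.0990, 0.2530, 0.6010, 1.0000
Σ (Xₖ−Xₖ₋₁)(Yₖ+Yₖ₋₁) = (1/5)(0.0390+0.0000) + (1/5)(0.0990+0.0390) + (1/5)(0.2530+0.0990) + (1/5)(0.6010+0.2530) + (1/5)(1.0000+0.6010)
  = 0.0078 + 0.0276 + 0.0704 + 0.1708 + 0.3202 = 0.5968
G = 1 − 0.5968 = 0.4032

0.403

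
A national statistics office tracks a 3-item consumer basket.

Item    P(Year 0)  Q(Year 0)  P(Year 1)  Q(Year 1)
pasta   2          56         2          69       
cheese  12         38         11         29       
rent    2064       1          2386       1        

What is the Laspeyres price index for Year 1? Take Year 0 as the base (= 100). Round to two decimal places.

Laspeyres price index uses base-period quantities as weights.
ΣP(Year 1)·Q(Year 0) = 2×56 + 11×38 + 2386×1 = 112 + 418 + 2386 = 2916
ΣP(Year 0)·Q(Year 0) = 2×56 + 12×38 + 2064×1 = 112 + 456 + 2064 = 2632
Index = 2916 / 2632 × 100 = 110.7903

110.79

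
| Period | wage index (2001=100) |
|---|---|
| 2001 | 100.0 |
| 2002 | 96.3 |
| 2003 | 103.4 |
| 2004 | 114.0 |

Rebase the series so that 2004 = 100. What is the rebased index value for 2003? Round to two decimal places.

Rebased(2003) = 103.4 / 114.0 × 100 = 90.7018

90.70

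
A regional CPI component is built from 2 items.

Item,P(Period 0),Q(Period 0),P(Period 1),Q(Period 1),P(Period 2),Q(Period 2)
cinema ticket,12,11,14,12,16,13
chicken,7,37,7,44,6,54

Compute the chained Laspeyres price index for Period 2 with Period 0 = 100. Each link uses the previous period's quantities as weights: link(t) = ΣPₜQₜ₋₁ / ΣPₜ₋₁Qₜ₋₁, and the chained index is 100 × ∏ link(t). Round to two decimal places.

101.19

Link Period 0→Period 1:
ΣP(Period 1)Q(Period 0) = 14×11 + 7×37 = 154 + 259 = 413
ΣP(Period 0)Q(Period 0) = 12×11 + 7×37 = 132 + 259 = 391
link = 413/391 = 1.056266
Link Period 1→Period 2:
ΣP(Period 2)Q(Period 1) = 16×12 + 6×44 = 192 + 264 = 456
ΣP(Period 1)Q(Period 1) = 14×12 + 7×44 = 168 + 308 = 476
link = 456/476 = 0.957983
Chained index = 100 × 1.056266 × 0.957983 = 101.1885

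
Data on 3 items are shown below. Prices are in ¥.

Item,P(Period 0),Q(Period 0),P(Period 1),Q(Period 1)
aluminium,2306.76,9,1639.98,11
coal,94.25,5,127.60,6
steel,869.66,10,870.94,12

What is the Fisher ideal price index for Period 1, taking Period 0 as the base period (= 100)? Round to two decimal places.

Laspeyres component (base-period weights):
ΣP(Period 1)Q(Period 0) = 1639.98×9 + 127.60×5 + 870.94×10 = 14759.82 + 638 + 8709.4 = 24107.22
ΣP(Period 0)Q(Period 0) = 2306.76×9 + 94.25×5 + 869.66×10 = 20760.84 + 471.25 + 8696.6 = 29928.69
L = 24107.22 / 29928.69 × 100 = 80.5489
Paasche component (current-period weights):
ΣP(Period 1)Q(Period 1) = 1639.98×11 + 127.60×6 + 870.94×12 = 18039.78 + 765.6 + 10451.28 = 29256.66
ΣP(Period 0)Q(Period 1) = 2306.76×11 + 94.25×6 + 869.66×12 = 25374.36 + 565.5 + 10435.92 = 36375.78
P = 29256.66 / 36375.78 × 100 = 80.4290
Fisher = √(L × P) = √(80.5489 × 80.4290) = 80.4889

80.49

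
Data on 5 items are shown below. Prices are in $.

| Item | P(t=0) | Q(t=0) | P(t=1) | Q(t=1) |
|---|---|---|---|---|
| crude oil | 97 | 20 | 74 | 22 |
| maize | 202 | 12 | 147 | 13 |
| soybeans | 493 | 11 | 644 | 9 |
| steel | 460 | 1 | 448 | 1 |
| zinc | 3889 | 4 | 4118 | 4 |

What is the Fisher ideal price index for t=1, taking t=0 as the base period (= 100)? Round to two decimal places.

104.86

Laspeyres component (base-period weights):
ΣP(t=1)Q(t=0) = 74×20 + 147×12 + 644×11 + 448×1 + 4118×4 = 1480 + 1764 + 7084 + 448 + 16472 = 27248
ΣP(t=0)Q(t=0) = 97×20 + 202×12 + 493×11 + 460×1 + 3889×4 = 1940 + 2424 + 5423 + 460 + 15556 = 25803
L = 27248 / 25803 × 100 = 105.6001
Paasche component (current-period weights):
ΣP(t=1)Q(t=1) = 74×22 + 147×13 + 644×9 + 448×1 + 4118×4 = 1628 + 1911 + 5796 + 448 + 16472 = 26255
ΣP(t=0)Q(t=1) = 97×22 + 202×13 + 493×9 + 460×1 + 3889×4 = 2134 + 2626 + 4437 + 460 + 15556 = 25213
P = 26255 / 25213 × 100 = 104.1328
Fisher = √(L × P) = √(105.6001 × 104.1328) = 104.8639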